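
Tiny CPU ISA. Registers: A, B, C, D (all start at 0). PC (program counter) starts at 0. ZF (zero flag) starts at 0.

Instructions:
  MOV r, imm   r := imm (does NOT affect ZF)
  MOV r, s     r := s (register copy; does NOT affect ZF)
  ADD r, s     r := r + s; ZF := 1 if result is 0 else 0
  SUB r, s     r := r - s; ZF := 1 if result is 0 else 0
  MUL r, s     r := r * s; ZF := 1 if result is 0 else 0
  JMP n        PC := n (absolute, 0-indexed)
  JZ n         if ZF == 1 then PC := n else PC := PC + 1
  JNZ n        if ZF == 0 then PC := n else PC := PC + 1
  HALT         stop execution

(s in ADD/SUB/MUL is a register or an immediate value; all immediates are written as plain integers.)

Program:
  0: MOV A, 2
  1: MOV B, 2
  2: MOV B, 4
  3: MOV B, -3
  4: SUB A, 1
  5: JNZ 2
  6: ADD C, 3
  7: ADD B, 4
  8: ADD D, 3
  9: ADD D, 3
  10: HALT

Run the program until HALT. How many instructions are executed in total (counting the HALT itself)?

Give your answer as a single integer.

Answer: 15

Derivation:
Step 1: PC=0 exec 'MOV A, 2'. After: A=2 B=0 C=0 D=0 ZF=0 PC=1
Step 2: PC=1 exec 'MOV B, 2'. After: A=2 B=2 C=0 D=0 ZF=0 PC=2
Step 3: PC=2 exec 'MOV B, 4'. After: A=2 B=4 C=0 D=0 ZF=0 PC=3
Step 4: PC=3 exec 'MOV B, -3'. After: A=2 B=-3 C=0 D=0 ZF=0 PC=4
Step 5: PC=4 exec 'SUB A, 1'. After: A=1 B=-3 C=0 D=0 ZF=0 PC=5
Step 6: PC=5 exec 'JNZ 2'. After: A=1 B=-3 C=0 D=0 ZF=0 PC=2
Step 7: PC=2 exec 'MOV B, 4'. After: A=1 B=4 C=0 D=0 ZF=0 PC=3
Step 8: PC=3 exec 'MOV B, -3'. After: A=1 B=-3 C=0 D=0 ZF=0 PC=4
Step 9: PC=4 exec 'SUB A, 1'. After: A=0 B=-3 C=0 D=0 ZF=1 PC=5
Step 10: PC=5 exec 'JNZ 2'. After: A=0 B=-3 C=0 D=0 ZF=1 PC=6
Step 11: PC=6 exec 'ADD C, 3'. After: A=0 B=-3 C=3 D=0 ZF=0 PC=7
Step 12: PC=7 exec 'ADD B, 4'. After: A=0 B=1 C=3 D=0 ZF=0 PC=8
Step 13: PC=8 exec 'ADD D, 3'. After: A=0 B=1 C=3 D=3 ZF=0 PC=9
Step 14: PC=9 exec 'ADD D, 3'. After: A=0 B=1 C=3 D=6 ZF=0 PC=10
Step 15: PC=10 exec 'HALT'. After: A=0 B=1 C=3 D=6 ZF=0 PC=10 HALTED
Total instructions executed: 15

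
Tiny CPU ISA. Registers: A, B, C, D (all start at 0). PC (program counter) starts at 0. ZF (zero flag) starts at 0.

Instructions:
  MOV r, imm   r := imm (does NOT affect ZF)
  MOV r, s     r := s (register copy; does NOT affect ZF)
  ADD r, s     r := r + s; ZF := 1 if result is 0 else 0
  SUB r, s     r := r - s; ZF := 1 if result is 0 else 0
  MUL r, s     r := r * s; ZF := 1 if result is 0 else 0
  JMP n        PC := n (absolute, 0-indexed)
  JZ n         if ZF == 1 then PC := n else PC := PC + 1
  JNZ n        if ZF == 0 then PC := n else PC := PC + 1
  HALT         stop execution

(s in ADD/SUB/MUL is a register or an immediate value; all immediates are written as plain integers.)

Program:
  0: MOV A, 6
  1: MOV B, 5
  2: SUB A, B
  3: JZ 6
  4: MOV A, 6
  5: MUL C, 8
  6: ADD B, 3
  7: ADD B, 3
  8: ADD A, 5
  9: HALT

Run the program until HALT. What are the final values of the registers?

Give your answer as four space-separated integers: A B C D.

Step 1: PC=0 exec 'MOV A, 6'. After: A=6 B=0 C=0 D=0 ZF=0 PC=1
Step 2: PC=1 exec 'MOV B, 5'. After: A=6 B=5 C=0 D=0 ZF=0 PC=2
Step 3: PC=2 exec 'SUB A, B'. After: A=1 B=5 C=0 D=0 ZF=0 PC=3
Step 4: PC=3 exec 'JZ 6'. After: A=1 B=5 C=0 D=0 ZF=0 PC=4
Step 5: PC=4 exec 'MOV A, 6'. After: A=6 B=5 C=0 D=0 ZF=0 PC=5
Step 6: PC=5 exec 'MUL C, 8'. After: A=6 B=5 C=0 D=0 ZF=1 PC=6
Step 7: PC=6 exec 'ADD B, 3'. After: A=6 B=8 C=0 D=0 ZF=0 PC=7
Step 8: PC=7 exec 'ADD B, 3'. After: A=6 B=11 C=0 D=0 ZF=0 PC=8
Step 9: PC=8 exec 'ADD A, 5'. After: A=11 B=11 C=0 D=0 ZF=0 PC=9
Step 10: PC=9 exec 'HALT'. After: A=11 B=11 C=0 D=0 ZF=0 PC=9 HALTED

Answer: 11 11 0 0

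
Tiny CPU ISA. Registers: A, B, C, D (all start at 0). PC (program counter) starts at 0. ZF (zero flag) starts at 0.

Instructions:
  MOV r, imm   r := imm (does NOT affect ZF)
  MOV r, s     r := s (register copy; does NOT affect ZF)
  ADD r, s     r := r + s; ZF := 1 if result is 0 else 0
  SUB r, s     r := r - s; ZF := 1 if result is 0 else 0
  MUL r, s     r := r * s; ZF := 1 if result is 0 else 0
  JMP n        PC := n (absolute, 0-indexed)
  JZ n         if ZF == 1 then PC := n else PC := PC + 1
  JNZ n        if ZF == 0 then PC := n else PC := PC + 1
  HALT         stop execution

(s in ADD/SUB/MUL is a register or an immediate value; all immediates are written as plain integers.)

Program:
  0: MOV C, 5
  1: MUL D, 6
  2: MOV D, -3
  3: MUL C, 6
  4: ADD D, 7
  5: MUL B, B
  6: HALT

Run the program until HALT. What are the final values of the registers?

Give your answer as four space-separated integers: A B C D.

Step 1: PC=0 exec 'MOV C, 5'. After: A=0 B=0 C=5 D=0 ZF=0 PC=1
Step 2: PC=1 exec 'MUL D, 6'. After: A=0 B=0 C=5 D=0 ZF=1 PC=2
Step 3: PC=2 exec 'MOV D, -3'. After: A=0 B=0 C=5 D=-3 ZF=1 PC=3
Step 4: PC=3 exec 'MUL C, 6'. After: A=0 B=0 C=30 D=-3 ZF=0 PC=4
Step 5: PC=4 exec 'ADD D, 7'. After: A=0 B=0 C=30 D=4 ZF=0 PC=5
Step 6: PC=5 exec 'MUL B, B'. After: A=0 B=0 C=30 D=4 ZF=1 PC=6
Step 7: PC=6 exec 'HALT'. After: A=0 B=0 C=30 D=4 ZF=1 PC=6 HALTED

Answer: 0 0 30 4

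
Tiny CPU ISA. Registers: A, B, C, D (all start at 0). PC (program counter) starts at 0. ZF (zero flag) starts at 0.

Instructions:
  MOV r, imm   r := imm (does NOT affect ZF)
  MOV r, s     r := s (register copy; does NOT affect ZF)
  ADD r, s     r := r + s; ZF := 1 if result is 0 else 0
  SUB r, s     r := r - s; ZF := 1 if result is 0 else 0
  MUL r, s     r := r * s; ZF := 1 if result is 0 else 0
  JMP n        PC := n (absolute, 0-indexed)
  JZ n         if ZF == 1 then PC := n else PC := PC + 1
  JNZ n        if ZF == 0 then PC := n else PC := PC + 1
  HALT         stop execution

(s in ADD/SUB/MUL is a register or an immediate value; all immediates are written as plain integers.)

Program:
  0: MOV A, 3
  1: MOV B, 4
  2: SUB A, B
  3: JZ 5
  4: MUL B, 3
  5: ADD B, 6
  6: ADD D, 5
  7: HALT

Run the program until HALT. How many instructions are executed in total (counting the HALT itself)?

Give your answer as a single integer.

Answer: 8

Derivation:
Step 1: PC=0 exec 'MOV A, 3'. After: A=3 B=0 C=0 D=0 ZF=0 PC=1
Step 2: PC=1 exec 'MOV B, 4'. After: A=3 B=4 C=0 D=0 ZF=0 PC=2
Step 3: PC=2 exec 'SUB A, B'. After: A=-1 B=4 C=0 D=0 ZF=0 PC=3
Step 4: PC=3 exec 'JZ 5'. After: A=-1 B=4 C=0 D=0 ZF=0 PC=4
Step 5: PC=4 exec 'MUL B, 3'. After: A=-1 B=12 C=0 D=0 ZF=0 PC=5
Step 6: PC=5 exec 'ADD B, 6'. After: A=-1 B=18 C=0 D=0 ZF=0 PC=6
Step 7: PC=6 exec 'ADD D, 5'. After: A=-1 B=18 C=0 D=5 ZF=0 PC=7
Step 8: PC=7 exec 'HALT'. After: A=-1 B=18 C=0 D=5 ZF=0 PC=7 HALTED
Total instructions executed: 8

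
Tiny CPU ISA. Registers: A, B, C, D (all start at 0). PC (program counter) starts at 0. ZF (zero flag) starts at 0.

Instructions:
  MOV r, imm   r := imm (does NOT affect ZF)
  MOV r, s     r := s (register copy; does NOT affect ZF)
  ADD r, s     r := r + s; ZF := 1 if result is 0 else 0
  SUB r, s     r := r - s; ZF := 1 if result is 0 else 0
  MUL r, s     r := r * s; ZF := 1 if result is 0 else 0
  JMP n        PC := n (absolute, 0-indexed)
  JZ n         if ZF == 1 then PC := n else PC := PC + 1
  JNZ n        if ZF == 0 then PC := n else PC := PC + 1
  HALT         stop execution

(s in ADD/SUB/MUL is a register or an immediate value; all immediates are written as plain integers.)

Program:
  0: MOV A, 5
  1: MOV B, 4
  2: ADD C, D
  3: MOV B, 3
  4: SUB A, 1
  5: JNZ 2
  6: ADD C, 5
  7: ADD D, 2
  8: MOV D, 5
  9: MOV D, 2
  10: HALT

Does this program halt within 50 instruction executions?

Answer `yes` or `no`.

Step 1: PC=0 exec 'MOV A, 5'. After: A=5 B=0 C=0 D=0 ZF=0 PC=1
Step 2: PC=1 exec 'MOV B, 4'. After: A=5 B=4 C=0 D=0 ZF=0 PC=2
Step 3: PC=2 exec 'ADD C, D'. After: A=5 B=4 C=0 D=0 ZF=1 PC=3
Step 4: PC=3 exec 'MOV B, 3'. After: A=5 B=3 C=0 D=0 ZF=1 PC=4
Step 5: PC=4 exec 'SUB A, 1'. After: A=4 B=3 C=0 D=0 ZF=0 PC=5
Step 6: PC=5 exec 'JNZ 2'. After: A=4 B=3 C=0 D=0 ZF=0 PC=2
Step 7: PC=2 exec 'ADD C, D'. After: A=4 B=3 C=0 D=0 ZF=1 PC=3
Step 8: PC=3 exec 'MOV B, 3'. After: A=4 B=3 C=0 D=0 ZF=1 PC=4
Step 9: PC=4 exec 'SUB A, 1'. After: A=3 B=3 C=0 D=0 ZF=0 PC=5
Step 10: PC=5 exec 'JNZ 2'. After: A=3 B=3 C=0 D=0 ZF=0 PC=2
Step 11: PC=2 exec 'ADD C, D'. After: A=3 B=3 C=0 D=0 ZF=1 PC=3
Step 12: PC=3 exec 'MOV B, 3'. After: A=3 B=3 C=0 D=0 ZF=1 PC=4
Step 13: PC=4 exec 'SUB A, 1'. After: A=2 B=3 C=0 D=0 ZF=0 PC=5
Step 14: PC=5 exec 'JNZ 2'. After: A=2 B=3 C=0 D=0 ZF=0 PC=2
Step 15: PC=2 exec 'ADD C, D'. After: A=2 B=3 C=0 D=0 ZF=1 PC=3
Step 16: PC=3 exec 'MOV B, 3'. After: A=2 B=3 C=0 D=0 ZF=1 PC=4
Step 17: PC=4 exec 'SUB A, 1'. After: A=1 B=3 C=0 D=0 ZF=0 PC=5
Step 18: PC=5 exec 'JNZ 2'. After: A=1 B=3 C=0 D=0 ZF=0 PC=2
Step 19: PC=2 exec 'ADD C, D'. After: A=1 B=3 C=0 D=0 ZF=1 PC=3
Step 20: PC=3 exec 'MOV B, 3'. After: A=1 B=3 C=0 D=0 ZF=1 PC=4
Step 21: PC=4 exec 'SUB A, 1'. After: A=0 B=3 C=0 D=0 ZF=1 PC=5
Step 22: PC=5 exec 'JNZ 2'. After: A=0 B=3 C=0 D=0 ZF=1 PC=6
Step 23: PC=6 exec 'ADD C, 5'. After: A=0 B=3 C=5 D=0 ZF=0 PC=7
Step 24: PC=7 exec 'ADD D, 2'. After: A=0 B=3 C=5 D=2 ZF=0 PC=8
Step 25: PC=8 exec 'MOV D, 5'. After: A=0 B=3 C=5 D=5 ZF=0 PC=9
Step 26: PC=9 exec 'MOV D, 2'. After: A=0 B=3 C=5 D=2 ZF=0 PC=10
Step 27: PC=10 exec 'HALT'. After: A=0 B=3 C=5 D=2 ZF=0 PC=10 HALTED

Answer: yes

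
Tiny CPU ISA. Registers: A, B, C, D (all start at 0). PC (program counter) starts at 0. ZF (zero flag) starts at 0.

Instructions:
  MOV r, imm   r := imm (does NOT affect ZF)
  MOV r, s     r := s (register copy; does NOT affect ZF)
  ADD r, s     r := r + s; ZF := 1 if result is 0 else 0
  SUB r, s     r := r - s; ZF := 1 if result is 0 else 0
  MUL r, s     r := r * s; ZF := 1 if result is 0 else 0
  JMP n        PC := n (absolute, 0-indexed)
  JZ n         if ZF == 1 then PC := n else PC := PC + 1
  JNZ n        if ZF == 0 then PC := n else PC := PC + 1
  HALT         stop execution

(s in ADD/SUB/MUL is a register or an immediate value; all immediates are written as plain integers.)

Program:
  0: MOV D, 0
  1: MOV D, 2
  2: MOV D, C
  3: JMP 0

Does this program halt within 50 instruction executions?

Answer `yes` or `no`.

Step 1: PC=0 exec 'MOV D, 0'. After: A=0 B=0 C=0 D=0 ZF=0 PC=1
Step 2: PC=1 exec 'MOV D, 2'. After: A=0 B=0 C=0 D=2 ZF=0 PC=2
Step 3: PC=2 exec 'MOV D, C'. After: A=0 B=0 C=0 D=0 ZF=0 PC=3
Step 4: PC=3 exec 'JMP 0'. After: A=0 B=0 C=0 D=0 ZF=0 PC=0
State after step 4 equals the initial state: the program is in a cycle of length 4 and will never halt.

Answer: no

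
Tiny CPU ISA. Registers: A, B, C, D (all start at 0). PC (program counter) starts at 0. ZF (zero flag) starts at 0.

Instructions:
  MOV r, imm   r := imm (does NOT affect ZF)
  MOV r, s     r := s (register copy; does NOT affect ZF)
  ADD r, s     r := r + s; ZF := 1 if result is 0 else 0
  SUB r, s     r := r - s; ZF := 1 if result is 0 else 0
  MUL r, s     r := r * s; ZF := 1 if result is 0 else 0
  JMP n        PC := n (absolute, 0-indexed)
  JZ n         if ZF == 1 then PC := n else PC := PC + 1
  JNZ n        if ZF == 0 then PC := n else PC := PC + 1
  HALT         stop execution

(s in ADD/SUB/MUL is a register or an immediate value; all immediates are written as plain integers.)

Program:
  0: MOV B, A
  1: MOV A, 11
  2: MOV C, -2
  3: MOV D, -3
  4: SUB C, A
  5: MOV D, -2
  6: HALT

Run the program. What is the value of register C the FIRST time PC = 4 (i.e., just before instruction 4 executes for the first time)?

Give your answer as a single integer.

Step 1: PC=0 exec 'MOV B, A'. After: A=0 B=0 C=0 D=0 ZF=0 PC=1
Step 2: PC=1 exec 'MOV A, 11'. After: A=11 B=0 C=0 D=0 ZF=0 PC=2
Step 3: PC=2 exec 'MOV C, -2'. After: A=11 B=0 C=-2 D=0 ZF=0 PC=3
Step 4: PC=3 exec 'MOV D, -3'. After: A=11 B=0 C=-2 D=-3 ZF=0 PC=4
First time PC=4: C=-2

-2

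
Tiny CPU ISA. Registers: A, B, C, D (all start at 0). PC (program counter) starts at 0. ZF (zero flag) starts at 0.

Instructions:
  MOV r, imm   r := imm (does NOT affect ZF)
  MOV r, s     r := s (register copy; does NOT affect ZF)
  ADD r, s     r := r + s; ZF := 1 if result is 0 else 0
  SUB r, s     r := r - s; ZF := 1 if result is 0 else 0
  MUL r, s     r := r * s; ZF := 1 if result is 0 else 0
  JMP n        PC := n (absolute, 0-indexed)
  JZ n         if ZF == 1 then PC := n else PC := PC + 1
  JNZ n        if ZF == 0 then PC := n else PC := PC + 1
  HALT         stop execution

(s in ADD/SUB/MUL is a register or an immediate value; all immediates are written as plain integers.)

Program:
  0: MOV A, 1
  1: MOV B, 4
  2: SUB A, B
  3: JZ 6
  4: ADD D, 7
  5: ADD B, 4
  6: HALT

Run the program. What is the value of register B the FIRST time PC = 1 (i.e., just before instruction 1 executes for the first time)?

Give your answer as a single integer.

Step 1: PC=0 exec 'MOV A, 1'. After: A=1 B=0 C=0 D=0 ZF=0 PC=1
First time PC=1: B=0

0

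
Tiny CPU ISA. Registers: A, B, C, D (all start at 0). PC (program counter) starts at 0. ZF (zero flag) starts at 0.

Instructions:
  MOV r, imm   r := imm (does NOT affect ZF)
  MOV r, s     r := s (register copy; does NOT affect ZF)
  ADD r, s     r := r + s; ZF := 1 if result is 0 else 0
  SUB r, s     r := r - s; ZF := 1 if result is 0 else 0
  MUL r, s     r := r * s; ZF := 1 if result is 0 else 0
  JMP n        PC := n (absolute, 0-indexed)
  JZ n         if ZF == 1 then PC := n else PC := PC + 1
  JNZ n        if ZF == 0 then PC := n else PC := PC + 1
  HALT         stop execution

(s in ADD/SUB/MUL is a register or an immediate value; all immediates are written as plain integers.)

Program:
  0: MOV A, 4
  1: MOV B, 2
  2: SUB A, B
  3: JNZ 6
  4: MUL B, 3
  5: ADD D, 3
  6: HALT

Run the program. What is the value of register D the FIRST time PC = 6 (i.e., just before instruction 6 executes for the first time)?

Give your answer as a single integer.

Step 1: PC=0 exec 'MOV A, 4'. After: A=4 B=0 C=0 D=0 ZF=0 PC=1
Step 2: PC=1 exec 'MOV B, 2'. After: A=4 B=2 C=0 D=0 ZF=0 PC=2
Step 3: PC=2 exec 'SUB A, B'. After: A=2 B=2 C=0 D=0 ZF=0 PC=3
Step 4: PC=3 exec 'JNZ 6'. After: A=2 B=2 C=0 D=0 ZF=0 PC=6
First time PC=6: D=0

0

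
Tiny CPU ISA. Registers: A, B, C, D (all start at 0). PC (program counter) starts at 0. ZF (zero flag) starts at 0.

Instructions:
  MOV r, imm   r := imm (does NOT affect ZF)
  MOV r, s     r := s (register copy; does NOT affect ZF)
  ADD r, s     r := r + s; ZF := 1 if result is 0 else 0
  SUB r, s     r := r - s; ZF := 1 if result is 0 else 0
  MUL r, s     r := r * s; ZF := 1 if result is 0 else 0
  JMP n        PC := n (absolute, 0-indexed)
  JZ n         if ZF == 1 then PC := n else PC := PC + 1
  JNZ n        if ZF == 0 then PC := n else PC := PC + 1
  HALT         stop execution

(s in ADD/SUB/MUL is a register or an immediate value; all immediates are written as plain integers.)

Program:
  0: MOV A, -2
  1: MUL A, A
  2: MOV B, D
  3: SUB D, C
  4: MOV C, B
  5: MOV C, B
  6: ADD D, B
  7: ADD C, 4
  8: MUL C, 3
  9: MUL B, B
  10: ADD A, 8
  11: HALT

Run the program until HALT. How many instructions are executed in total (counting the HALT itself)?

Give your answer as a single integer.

Step 1: PC=0 exec 'MOV A, -2'. After: A=-2 B=0 C=0 D=0 ZF=0 PC=1
Step 2: PC=1 exec 'MUL A, A'. After: A=4 B=0 C=0 D=0 ZF=0 PC=2
Step 3: PC=2 exec 'MOV B, D'. After: A=4 B=0 C=0 D=0 ZF=0 PC=3
Step 4: PC=3 exec 'SUB D, C'. After: A=4 B=0 C=0 D=0 ZF=1 PC=4
Step 5: PC=4 exec 'MOV C, B'. After: A=4 B=0 C=0 D=0 ZF=1 PC=5
Step 6: PC=5 exec 'MOV C, B'. After: A=4 B=0 C=0 D=0 ZF=1 PC=6
Step 7: PC=6 exec 'ADD D, B'. After: A=4 B=0 C=0 D=0 ZF=1 PC=7
Step 8: PC=7 exec 'ADD C, 4'. After: A=4 B=0 C=4 D=0 ZF=0 PC=8
Step 9: PC=8 exec 'MUL C, 3'. After: A=4 B=0 C=12 D=0 ZF=0 PC=9
Step 10: PC=9 exec 'MUL B, B'. After: A=4 B=0 C=12 D=0 ZF=1 PC=10
Step 11: PC=10 exec 'ADD A, 8'. After: A=12 B=0 C=12 D=0 ZF=0 PC=11
Step 12: PC=11 exec 'HALT'. After: A=12 B=0 C=12 D=0 ZF=0 PC=11 HALTED
Total instructions executed: 12

Answer: 12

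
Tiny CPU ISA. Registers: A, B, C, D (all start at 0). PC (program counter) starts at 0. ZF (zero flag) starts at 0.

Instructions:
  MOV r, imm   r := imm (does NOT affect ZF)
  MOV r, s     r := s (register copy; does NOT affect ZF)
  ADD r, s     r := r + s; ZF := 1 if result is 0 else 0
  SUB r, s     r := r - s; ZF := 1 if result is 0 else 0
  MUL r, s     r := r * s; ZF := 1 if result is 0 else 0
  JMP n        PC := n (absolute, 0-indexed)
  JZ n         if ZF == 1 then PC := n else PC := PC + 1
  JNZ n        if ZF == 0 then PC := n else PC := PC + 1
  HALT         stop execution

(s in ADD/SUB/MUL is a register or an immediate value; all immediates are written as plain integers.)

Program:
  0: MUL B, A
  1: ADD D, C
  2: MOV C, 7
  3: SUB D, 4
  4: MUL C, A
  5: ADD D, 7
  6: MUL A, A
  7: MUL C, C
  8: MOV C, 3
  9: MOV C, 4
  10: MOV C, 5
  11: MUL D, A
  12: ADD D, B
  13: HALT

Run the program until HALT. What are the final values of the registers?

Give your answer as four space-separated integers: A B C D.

Answer: 0 0 5 0

Derivation:
Step 1: PC=0 exec 'MUL B, A'. After: A=0 B=0 C=0 D=0 ZF=1 PC=1
Step 2: PC=1 exec 'ADD D, C'. After: A=0 B=0 C=0 D=0 ZF=1 PC=2
Step 3: PC=2 exec 'MOV C, 7'. After: A=0 B=0 C=7 D=0 ZF=1 PC=3
Step 4: PC=3 exec 'SUB D, 4'. After: A=0 B=0 C=7 D=-4 ZF=0 PC=4
Step 5: PC=4 exec 'MUL C, A'. After: A=0 B=0 C=0 D=-4 ZF=1 PC=5
Step 6: PC=5 exec 'ADD D, 7'. After: A=0 B=0 C=0 D=3 ZF=0 PC=6
Step 7: PC=6 exec 'MUL A, A'. After: A=0 B=0 C=0 D=3 ZF=1 PC=7
Step 8: PC=7 exec 'MUL C, C'. After: A=0 B=0 C=0 D=3 ZF=1 PC=8
Step 9: PC=8 exec 'MOV C, 3'. After: A=0 B=0 C=3 D=3 ZF=1 PC=9
Step 10: PC=9 exec 'MOV C, 4'. After: A=0 B=0 C=4 D=3 ZF=1 PC=10
Step 11: PC=10 exec 'MOV C, 5'. After: A=0 B=0 C=5 D=3 ZF=1 PC=11
Step 12: PC=11 exec 'MUL D, A'. After: A=0 B=0 C=5 D=0 ZF=1 PC=12
Step 13: PC=12 exec 'ADD D, B'. After: A=0 B=0 C=5 D=0 ZF=1 PC=13
Step 14: PC=13 exec 'HALT'. After: A=0 B=0 C=5 D=0 ZF=1 PC=13 HALTED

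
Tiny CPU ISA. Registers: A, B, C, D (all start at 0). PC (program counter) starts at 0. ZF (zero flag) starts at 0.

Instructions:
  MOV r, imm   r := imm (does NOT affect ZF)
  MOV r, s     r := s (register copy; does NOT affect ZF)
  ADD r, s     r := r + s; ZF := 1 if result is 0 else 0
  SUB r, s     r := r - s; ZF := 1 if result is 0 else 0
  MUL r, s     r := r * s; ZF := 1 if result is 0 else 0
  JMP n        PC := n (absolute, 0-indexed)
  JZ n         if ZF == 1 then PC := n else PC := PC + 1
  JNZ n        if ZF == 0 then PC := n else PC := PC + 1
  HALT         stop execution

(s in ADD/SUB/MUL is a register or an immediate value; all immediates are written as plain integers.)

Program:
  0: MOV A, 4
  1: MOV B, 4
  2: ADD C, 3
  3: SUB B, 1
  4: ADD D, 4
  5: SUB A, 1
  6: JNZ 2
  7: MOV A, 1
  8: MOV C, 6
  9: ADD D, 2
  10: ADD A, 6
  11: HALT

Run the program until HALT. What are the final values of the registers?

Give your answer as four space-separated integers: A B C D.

Step 1: PC=0 exec 'MOV A, 4'. After: A=4 B=0 C=0 D=0 ZF=0 PC=1
Step 2: PC=1 exec 'MOV B, 4'. After: A=4 B=4 C=0 D=0 ZF=0 PC=2
Step 3: PC=2 exec 'ADD C, 3'. After: A=4 B=4 C=3 D=0 ZF=0 PC=3
Step 4: PC=3 exec 'SUB B, 1'. After: A=4 B=3 C=3 D=0 ZF=0 PC=4
Step 5: PC=4 exec 'ADD D, 4'. After: A=4 B=3 C=3 D=4 ZF=0 PC=5
Step 6: PC=5 exec 'SUB A, 1'. After: A=3 B=3 C=3 D=4 ZF=0 PC=6
Step 7: PC=6 exec 'JNZ 2'. After: A=3 B=3 C=3 D=4 ZF=0 PC=2
Step 8: PC=2 exec 'ADD C, 3'. After: A=3 B=3 C=6 D=4 ZF=0 PC=3
Step 9: PC=3 exec 'SUB B, 1'. After: A=3 B=2 C=6 D=4 ZF=0 PC=4
Step 10: PC=4 exec 'ADD D, 4'. After: A=3 B=2 C=6 D=8 ZF=0 PC=5
Step 11: PC=5 exec 'SUB A, 1'. After: A=2 B=2 C=6 D=8 ZF=0 PC=6
Step 12: PC=6 exec 'JNZ 2'. After: A=2 B=2 C=6 D=8 ZF=0 PC=2
Step 13: PC=2 exec 'ADD C, 3'. After: A=2 B=2 C=9 D=8 ZF=0 PC=3
Step 14: PC=3 exec 'SUB B, 1'. After: A=2 B=1 C=9 D=8 ZF=0 PC=4
Step 15: PC=4 exec 'ADD D, 4'. After: A=2 B=1 C=9 D=12 ZF=0 PC=5
Step 16: PC=5 exec 'SUB A, 1'. After: A=1 B=1 C=9 D=12 ZF=0 PC=6
Step 17: PC=6 exec 'JNZ 2'. After: A=1 B=1 C=9 D=12 ZF=0 PC=2
Step 18: PC=2 exec 'ADD C, 3'. After: A=1 B=1 C=12 D=12 ZF=0 PC=3
Step 19: PC=3 exec 'SUB B, 1'. After: A=1 B=0 C=12 D=12 ZF=1 PC=4
Step 20: PC=4 exec 'ADD D, 4'. After: A=1 B=0 C=12 D=16 ZF=0 PC=5
Step 21: PC=5 exec 'SUB A, 1'. After: A=0 B=0 C=12 D=16 ZF=1 PC=6
Step 22: PC=6 exec 'JNZ 2'. After: A=0 B=0 C=12 D=16 ZF=1 PC=7
Step 23: PC=7 exec 'MOV A, 1'. After: A=1 B=0 C=12 D=16 ZF=1 PC=8
Step 24: PC=8 exec 'MOV C, 6'. After: A=1 B=0 C=6 D=16 ZF=1 PC=9
Step 25: PC=9 exec 'ADD D, 2'. After: A=1 B=0 C=6 D=18 ZF=0 PC=10
Step 26: PC=10 exec 'ADD A, 6'. After: A=7 B=0 C=6 D=18 ZF=0 PC=11
Step 27: PC=11 exec 'HALT'. After: A=7 B=0 C=6 D=18 ZF=0 PC=11 HALTED

Answer: 7 0 6 18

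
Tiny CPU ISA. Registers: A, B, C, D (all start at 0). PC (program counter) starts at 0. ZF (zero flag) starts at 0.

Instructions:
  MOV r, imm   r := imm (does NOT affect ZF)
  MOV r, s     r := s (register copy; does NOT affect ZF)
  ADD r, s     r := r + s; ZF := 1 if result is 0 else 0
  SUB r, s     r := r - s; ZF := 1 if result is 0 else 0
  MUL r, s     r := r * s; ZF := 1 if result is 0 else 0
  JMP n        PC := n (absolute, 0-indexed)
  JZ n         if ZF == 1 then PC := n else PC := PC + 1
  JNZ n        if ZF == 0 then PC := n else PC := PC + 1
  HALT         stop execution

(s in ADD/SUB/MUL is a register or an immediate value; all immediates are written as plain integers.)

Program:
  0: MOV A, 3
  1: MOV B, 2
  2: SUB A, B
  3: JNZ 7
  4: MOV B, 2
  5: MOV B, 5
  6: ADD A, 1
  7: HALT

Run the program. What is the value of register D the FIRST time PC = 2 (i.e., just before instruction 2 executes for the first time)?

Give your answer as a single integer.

Step 1: PC=0 exec 'MOV A, 3'. After: A=3 B=0 C=0 D=0 ZF=0 PC=1
Step 2: PC=1 exec 'MOV B, 2'. After: A=3 B=2 C=0 D=0 ZF=0 PC=2
First time PC=2: D=0

0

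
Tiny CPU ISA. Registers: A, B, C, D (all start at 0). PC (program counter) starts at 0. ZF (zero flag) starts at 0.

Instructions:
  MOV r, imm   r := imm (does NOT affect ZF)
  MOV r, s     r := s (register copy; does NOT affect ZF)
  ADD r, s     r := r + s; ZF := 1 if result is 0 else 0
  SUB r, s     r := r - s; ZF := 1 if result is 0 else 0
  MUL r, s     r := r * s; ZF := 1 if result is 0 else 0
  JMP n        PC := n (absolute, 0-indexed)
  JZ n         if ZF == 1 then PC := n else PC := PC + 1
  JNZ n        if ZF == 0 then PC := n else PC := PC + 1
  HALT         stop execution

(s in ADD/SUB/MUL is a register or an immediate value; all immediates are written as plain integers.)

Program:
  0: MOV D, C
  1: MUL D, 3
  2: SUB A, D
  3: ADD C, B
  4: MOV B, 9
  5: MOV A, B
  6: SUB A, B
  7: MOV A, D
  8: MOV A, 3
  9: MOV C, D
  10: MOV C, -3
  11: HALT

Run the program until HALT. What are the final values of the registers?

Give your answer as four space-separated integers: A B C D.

Step 1: PC=0 exec 'MOV D, C'. After: A=0 B=0 C=0 D=0 ZF=0 PC=1
Step 2: PC=1 exec 'MUL D, 3'. After: A=0 B=0 C=0 D=0 ZF=1 PC=2
Step 3: PC=2 exec 'SUB A, D'. After: A=0 B=0 C=0 D=0 ZF=1 PC=3
Step 4: PC=3 exec 'ADD C, B'. After: A=0 B=0 C=0 D=0 ZF=1 PC=4
Step 5: PC=4 exec 'MOV B, 9'. After: A=0 B=9 C=0 D=0 ZF=1 PC=5
Step 6: PC=5 exec 'MOV A, B'. After: A=9 B=9 C=0 D=0 ZF=1 PC=6
Step 7: PC=6 exec 'SUB A, B'. After: A=0 B=9 C=0 D=0 ZF=1 PC=7
Step 8: PC=7 exec 'MOV A, D'. After: A=0 B=9 C=0 D=0 ZF=1 PC=8
Step 9: PC=8 exec 'MOV A, 3'. After: A=3 B=9 C=0 D=0 ZF=1 PC=9
Step 10: PC=9 exec 'MOV C, D'. After: A=3 B=9 C=0 D=0 ZF=1 PC=10
Step 11: PC=10 exec 'MOV C, -3'. After: A=3 B=9 C=-3 D=0 ZF=1 PC=11
Step 12: PC=11 exec 'HALT'. After: A=3 B=9 C=-3 D=0 ZF=1 PC=11 HALTED

Answer: 3 9 -3 0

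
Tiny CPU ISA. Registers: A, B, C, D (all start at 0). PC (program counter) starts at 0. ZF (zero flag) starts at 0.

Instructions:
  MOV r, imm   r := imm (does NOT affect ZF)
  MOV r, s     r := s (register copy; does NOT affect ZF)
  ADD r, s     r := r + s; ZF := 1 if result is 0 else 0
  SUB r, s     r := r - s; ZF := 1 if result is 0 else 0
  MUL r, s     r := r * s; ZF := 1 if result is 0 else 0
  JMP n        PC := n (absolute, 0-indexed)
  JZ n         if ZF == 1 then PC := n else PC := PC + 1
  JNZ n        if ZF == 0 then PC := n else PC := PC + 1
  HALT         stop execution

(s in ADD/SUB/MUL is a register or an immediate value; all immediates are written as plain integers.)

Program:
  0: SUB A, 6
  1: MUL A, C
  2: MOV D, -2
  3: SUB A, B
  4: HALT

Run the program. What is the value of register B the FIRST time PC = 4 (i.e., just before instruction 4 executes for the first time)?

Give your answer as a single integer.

Step 1: PC=0 exec 'SUB A, 6'. After: A=-6 B=0 C=0 D=0 ZF=0 PC=1
Step 2: PC=1 exec 'MUL A, C'. After: A=0 B=0 C=0 D=0 ZF=1 PC=2
Step 3: PC=2 exec 'MOV D, -2'. After: A=0 B=0 C=0 D=-2 ZF=1 PC=3
Step 4: PC=3 exec 'SUB A, B'. After: A=0 B=0 C=0 D=-2 ZF=1 PC=4
First time PC=4: B=0

0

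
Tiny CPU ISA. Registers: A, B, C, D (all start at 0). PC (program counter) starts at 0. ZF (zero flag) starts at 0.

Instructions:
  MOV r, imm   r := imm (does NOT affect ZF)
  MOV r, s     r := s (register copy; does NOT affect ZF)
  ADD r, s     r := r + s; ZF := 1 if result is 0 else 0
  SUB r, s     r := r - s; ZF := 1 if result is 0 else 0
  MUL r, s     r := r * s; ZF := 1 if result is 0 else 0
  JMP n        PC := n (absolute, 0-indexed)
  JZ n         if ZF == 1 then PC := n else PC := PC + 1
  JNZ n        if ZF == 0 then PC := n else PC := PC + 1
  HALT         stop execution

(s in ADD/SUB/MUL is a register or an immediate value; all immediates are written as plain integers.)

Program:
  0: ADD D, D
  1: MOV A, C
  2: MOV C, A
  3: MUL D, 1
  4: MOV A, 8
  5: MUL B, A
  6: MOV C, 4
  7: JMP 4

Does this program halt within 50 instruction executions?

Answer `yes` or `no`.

Step 1: PC=0 exec 'ADD D, D'. After: A=0 B=0 C=0 D=0 ZF=1 PC=1
Step 2: PC=1 exec 'MOV A, C'. After: A=0 B=0 C=0 D=0 ZF=1 PC=2
Step 3: PC=2 exec 'MOV C, A'. After: A=0 B=0 C=0 D=0 ZF=1 PC=3
Step 4: PC=3 exec 'MUL D, 1'. After: A=0 B=0 C=0 D=0 ZF=1 PC=4
Step 5: PC=4 exec 'MOV A, 8'. After: A=8 B=0 C=0 D=0 ZF=1 PC=5
Step 6: PC=5 exec 'MUL B, A'. After: A=8 B=0 C=0 D=0 ZF=1 PC=6
Step 7: PC=6 exec 'MOV C, 4'. After: A=8 B=0 C=4 D=0 ZF=1 PC=7
Step 8: PC=7 exec 'JMP 4'. After: A=8 B=0 C=4 D=0 ZF=1 PC=4
Step 9: PC=4 exec 'MOV A, 8'. After: A=8 B=0 C=4 D=0 ZF=1 PC=5
Step 10: PC=5 exec 'MUL B, A'. After: A=8 B=0 C=4 D=0 ZF=1 PC=6
Step 11: PC=6 exec 'MOV C, 4'. After: A=8 B=0 C=4 D=0 ZF=1 PC=7
State after step 11 equals state after step 7: the program is in a cycle of length 4 and will never halt.

Answer: no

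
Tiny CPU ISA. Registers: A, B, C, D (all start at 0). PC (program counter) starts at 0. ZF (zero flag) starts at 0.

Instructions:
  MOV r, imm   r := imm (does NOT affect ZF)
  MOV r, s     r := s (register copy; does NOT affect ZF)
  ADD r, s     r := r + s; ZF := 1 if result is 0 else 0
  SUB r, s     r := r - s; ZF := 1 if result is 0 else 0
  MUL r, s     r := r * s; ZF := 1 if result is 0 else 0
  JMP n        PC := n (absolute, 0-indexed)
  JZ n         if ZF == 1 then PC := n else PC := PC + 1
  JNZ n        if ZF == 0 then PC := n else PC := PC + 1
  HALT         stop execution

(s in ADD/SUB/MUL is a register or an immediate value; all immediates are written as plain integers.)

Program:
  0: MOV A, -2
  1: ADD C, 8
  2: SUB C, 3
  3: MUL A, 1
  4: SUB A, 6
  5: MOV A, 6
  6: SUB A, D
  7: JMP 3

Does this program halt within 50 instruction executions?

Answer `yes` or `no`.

Step 1: PC=0 exec 'MOV A, -2'. After: A=-2 B=0 C=0 D=0 ZF=0 PC=1
Step 2: PC=1 exec 'ADD C, 8'. After: A=-2 B=0 C=8 D=0 ZF=0 PC=2
Step 3: PC=2 exec 'SUB C, 3'. After: A=-2 B=0 C=5 D=0 ZF=0 PC=3
Step 4: PC=3 exec 'MUL A, 1'. After: A=-2 B=0 C=5 D=0 ZF=0 PC=4
Step 5: PC=4 exec 'SUB A, 6'. After: A=-8 B=0 C=5 D=0 ZF=0 PC=5
Step 6: PC=5 exec 'MOV A, 6'. After: A=6 B=0 C=5 D=0 ZF=0 PC=6
Step 7: PC=6 exec 'SUB A, D'. After: A=6 B=0 C=5 D=0 ZF=0 PC=7
Step 8: PC=7 exec 'JMP 3'. After: A=6 B=0 C=5 D=0 ZF=0 PC=3
Step 9: PC=3 exec 'MUL A, 1'. After: A=6 B=0 C=5 D=0 ZF=0 PC=4
Step 10: PC=4 exec 'SUB A, 6'. After: A=0 B=0 C=5 D=0 ZF=1 PC=5
Step 11: PC=5 exec 'MOV A, 6'. After: A=6 B=0 C=5 D=0 ZF=1 PC=6
Step 12: PC=6 exec 'SUB A, D'. After: A=6 B=0 C=5 D=0 ZF=0 PC=7
State after step 12 equals state after step 7: the program is in a cycle of length 5 and will never halt.

Answer: no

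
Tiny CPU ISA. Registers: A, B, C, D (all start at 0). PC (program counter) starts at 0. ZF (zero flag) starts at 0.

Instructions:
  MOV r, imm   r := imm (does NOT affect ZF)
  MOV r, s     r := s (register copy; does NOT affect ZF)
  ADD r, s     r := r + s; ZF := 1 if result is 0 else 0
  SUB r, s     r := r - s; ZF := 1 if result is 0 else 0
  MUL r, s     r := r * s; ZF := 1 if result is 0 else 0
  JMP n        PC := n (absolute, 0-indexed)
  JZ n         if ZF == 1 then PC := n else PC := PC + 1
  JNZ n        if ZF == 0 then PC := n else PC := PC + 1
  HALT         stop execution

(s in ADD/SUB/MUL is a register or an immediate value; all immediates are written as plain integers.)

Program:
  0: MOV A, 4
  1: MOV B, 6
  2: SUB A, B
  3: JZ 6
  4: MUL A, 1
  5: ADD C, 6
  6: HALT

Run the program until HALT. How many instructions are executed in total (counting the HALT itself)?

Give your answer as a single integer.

Answer: 7

Derivation:
Step 1: PC=0 exec 'MOV A, 4'. After: A=4 B=0 C=0 D=0 ZF=0 PC=1
Step 2: PC=1 exec 'MOV B, 6'. After: A=4 B=6 C=0 D=0 ZF=0 PC=2
Step 3: PC=2 exec 'SUB A, B'. After: A=-2 B=6 C=0 D=0 ZF=0 PC=3
Step 4: PC=3 exec 'JZ 6'. After: A=-2 B=6 C=0 D=0 ZF=0 PC=4
Step 5: PC=4 exec 'MUL A, 1'. After: A=-2 B=6 C=0 D=0 ZF=0 PC=5
Step 6: PC=5 exec 'ADD C, 6'. After: A=-2 B=6 C=6 D=0 ZF=0 PC=6
Step 7: PC=6 exec 'HALT'. After: A=-2 B=6 C=6 D=0 ZF=0 PC=6 HALTED
Total instructions executed: 7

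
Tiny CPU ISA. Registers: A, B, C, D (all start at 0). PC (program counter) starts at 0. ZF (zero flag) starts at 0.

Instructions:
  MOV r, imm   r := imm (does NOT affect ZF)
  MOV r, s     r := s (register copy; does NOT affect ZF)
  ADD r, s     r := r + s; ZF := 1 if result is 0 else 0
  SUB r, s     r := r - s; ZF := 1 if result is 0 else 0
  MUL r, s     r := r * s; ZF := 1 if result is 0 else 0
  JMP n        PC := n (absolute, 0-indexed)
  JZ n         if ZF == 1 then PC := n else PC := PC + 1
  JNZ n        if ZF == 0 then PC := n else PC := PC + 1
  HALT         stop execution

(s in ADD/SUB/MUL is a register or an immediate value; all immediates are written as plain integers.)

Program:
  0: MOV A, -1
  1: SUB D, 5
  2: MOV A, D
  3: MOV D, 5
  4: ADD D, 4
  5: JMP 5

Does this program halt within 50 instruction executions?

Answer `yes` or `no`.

Answer: no

Derivation:
Step 1: PC=0 exec 'MOV A, -1'. After: A=-1 B=0 C=0 D=0 ZF=0 PC=1
Step 2: PC=1 exec 'SUB D, 5'. After: A=-1 B=0 C=0 D=-5 ZF=0 PC=2
Step 3: PC=2 exec 'MOV A, D'. After: A=-5 B=0 C=0 D=-5 ZF=0 PC=3
Step 4: PC=3 exec 'MOV D, 5'. After: A=-5 B=0 C=0 D=5 ZF=0 PC=4
Step 5: PC=4 exec 'ADD D, 4'. After: A=-5 B=0 C=0 D=9 ZF=0 PC=5
Step 6: PC=5 exec 'JMP 5'. After: A=-5 B=0 C=0 D=9 ZF=0 PC=5
State after step 6 equals state after step 5: the program is in a cycle of length 1 and will never halt.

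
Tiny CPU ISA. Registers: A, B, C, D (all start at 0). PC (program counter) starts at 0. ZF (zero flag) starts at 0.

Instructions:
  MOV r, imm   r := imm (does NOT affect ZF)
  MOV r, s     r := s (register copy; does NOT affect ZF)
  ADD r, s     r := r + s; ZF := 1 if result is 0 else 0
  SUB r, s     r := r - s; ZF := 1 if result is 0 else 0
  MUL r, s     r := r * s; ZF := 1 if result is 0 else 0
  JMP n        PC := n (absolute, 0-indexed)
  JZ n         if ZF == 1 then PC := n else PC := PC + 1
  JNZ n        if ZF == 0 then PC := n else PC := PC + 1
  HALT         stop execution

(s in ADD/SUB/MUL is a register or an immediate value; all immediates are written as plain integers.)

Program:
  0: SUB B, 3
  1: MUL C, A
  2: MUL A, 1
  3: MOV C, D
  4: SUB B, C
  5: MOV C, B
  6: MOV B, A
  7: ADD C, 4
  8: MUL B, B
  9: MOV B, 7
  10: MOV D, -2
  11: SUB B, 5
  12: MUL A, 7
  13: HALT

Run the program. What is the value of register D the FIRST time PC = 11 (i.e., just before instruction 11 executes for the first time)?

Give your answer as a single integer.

Step 1: PC=0 exec 'SUB B, 3'. After: A=0 B=-3 C=0 D=0 ZF=0 PC=1
Step 2: PC=1 exec 'MUL C, A'. After: A=0 B=-3 C=0 D=0 ZF=1 PC=2
Step 3: PC=2 exec 'MUL A, 1'. After: A=0 B=-3 C=0 D=0 ZF=1 PC=3
Step 4: PC=3 exec 'MOV C, D'. After: A=0 B=-3 C=0 D=0 ZF=1 PC=4
Step 5: PC=4 exec 'SUB B, C'. After: A=0 B=-3 C=0 D=0 ZF=0 PC=5
Step 6: PC=5 exec 'MOV C, B'. After: A=0 B=-3 C=-3 D=0 ZF=0 PC=6
Step 7: PC=6 exec 'MOV B, A'. After: A=0 B=0 C=-3 D=0 ZF=0 PC=7
Step 8: PC=7 exec 'ADD C, 4'. After: A=0 B=0 C=1 D=0 ZF=0 PC=8
Step 9: PC=8 exec 'MUL B, B'. After: A=0 B=0 C=1 D=0 ZF=1 PC=9
Step 10: PC=9 exec 'MOV B, 7'. After: A=0 B=7 C=1 D=0 ZF=1 PC=10
Step 11: PC=10 exec 'MOV D, -2'. After: A=0 B=7 C=1 D=-2 ZF=1 PC=11
First time PC=11: D=-2

-2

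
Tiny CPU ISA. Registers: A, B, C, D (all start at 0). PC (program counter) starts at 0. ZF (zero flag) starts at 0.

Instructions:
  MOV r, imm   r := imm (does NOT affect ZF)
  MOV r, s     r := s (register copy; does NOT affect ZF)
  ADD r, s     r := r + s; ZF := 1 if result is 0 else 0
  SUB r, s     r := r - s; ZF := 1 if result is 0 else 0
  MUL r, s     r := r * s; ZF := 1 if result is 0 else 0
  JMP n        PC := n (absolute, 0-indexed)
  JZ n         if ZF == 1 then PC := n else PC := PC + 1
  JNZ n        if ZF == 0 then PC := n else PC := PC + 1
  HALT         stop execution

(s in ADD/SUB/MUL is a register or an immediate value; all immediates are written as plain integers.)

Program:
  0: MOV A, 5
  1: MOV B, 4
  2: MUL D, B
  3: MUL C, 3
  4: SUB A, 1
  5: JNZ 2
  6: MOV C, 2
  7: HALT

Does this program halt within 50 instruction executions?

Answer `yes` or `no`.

Step 1: PC=0 exec 'MOV A, 5'. After: A=5 B=0 C=0 D=0 ZF=0 PC=1
Step 2: PC=1 exec 'MOV B, 4'. After: A=5 B=4 C=0 D=0 ZF=0 PC=2
Step 3: PC=2 exec 'MUL D, B'. After: A=5 B=4 C=0 D=0 ZF=1 PC=3
Step 4: PC=3 exec 'MUL C, 3'. After: A=5 B=4 C=0 D=0 ZF=1 PC=4
Step 5: PC=4 exec 'SUB A, 1'. After: A=4 B=4 C=0 D=0 ZF=0 PC=5
Step 6: PC=5 exec 'JNZ 2'. After: A=4 B=4 C=0 D=0 ZF=0 PC=2
Step 7: PC=2 exec 'MUL D, B'. After: A=4 B=4 C=0 D=0 ZF=1 PC=3
Step 8: PC=3 exec 'MUL C, 3'. After: A=4 B=4 C=0 D=0 ZF=1 PC=4
Step 9: PC=4 exec 'SUB A, 1'. After: A=3 B=4 C=0 D=0 ZF=0 PC=5
Step 10: PC=5 exec 'JNZ 2'. After: A=3 B=4 C=0 D=0 ZF=0 PC=2
Step 11: PC=2 exec 'MUL D, B'. After: A=3 B=4 C=0 D=0 ZF=1 PC=3
Step 12: PC=3 exec 'MUL C, 3'. After: A=3 B=4 C=0 D=0 ZF=1 PC=4
Step 13: PC=4 exec 'SUB A, 1'. After: A=2 B=4 C=0 D=0 ZF=0 PC=5
Step 14: PC=5 exec 'JNZ 2'. After: A=2 B=4 C=0 D=0 ZF=0 PC=2
Step 15: PC=2 exec 'MUL D, B'. After: A=2 B=4 C=0 D=0 ZF=1 PC=3
Step 16: PC=3 exec 'MUL C, 3'. After: A=2 B=4 C=0 D=0 ZF=1 PC=4
Step 17: PC=4 exec 'SUB A, 1'. After: A=1 B=4 C=0 D=0 ZF=0 PC=5
Step 18: PC=5 exec 'JNZ 2'. After: A=1 B=4 C=0 D=0 ZF=0 PC=2
Step 19: PC=2 exec 'MUL D, B'. After: A=1 B=4 C=0 D=0 ZF=1 PC=3
Step 20: PC=3 exec 'MUL C, 3'. After: A=1 B=4 C=0 D=0 ZF=1 PC=4
Step 21: PC=4 exec 'SUB A, 1'. After: A=0 B=4 C=0 D=0 ZF=1 PC=5
Step 22: PC=5 exec 'JNZ 2'. After: A=0 B=4 C=0 D=0 ZF=1 PC=6
Step 23: PC=6 exec 'MOV C, 2'. After: A=0 B=4 C=2 D=0 ZF=1 PC=7
Step 24: PC=7 exec 'HALT'. After: A=0 B=4 C=2 D=0 ZF=1 PC=7 HALTED

Answer: yes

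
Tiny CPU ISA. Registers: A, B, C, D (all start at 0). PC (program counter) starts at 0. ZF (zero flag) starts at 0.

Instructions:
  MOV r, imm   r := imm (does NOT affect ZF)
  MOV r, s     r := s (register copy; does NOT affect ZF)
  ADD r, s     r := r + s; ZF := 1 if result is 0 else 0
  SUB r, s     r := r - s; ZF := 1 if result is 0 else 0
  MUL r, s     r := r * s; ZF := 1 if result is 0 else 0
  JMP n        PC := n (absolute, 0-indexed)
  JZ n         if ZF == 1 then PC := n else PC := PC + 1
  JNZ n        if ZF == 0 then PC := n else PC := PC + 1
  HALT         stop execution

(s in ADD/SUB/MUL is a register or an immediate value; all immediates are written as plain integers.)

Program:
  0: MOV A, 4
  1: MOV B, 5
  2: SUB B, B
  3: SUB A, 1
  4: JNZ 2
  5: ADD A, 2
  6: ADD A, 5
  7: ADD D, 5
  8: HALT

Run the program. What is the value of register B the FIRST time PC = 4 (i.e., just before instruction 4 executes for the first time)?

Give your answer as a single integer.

Step 1: PC=0 exec 'MOV A, 4'. After: A=4 B=0 C=0 D=0 ZF=0 PC=1
Step 2: PC=1 exec 'MOV B, 5'. After: A=4 B=5 C=0 D=0 ZF=0 PC=2
Step 3: PC=2 exec 'SUB B, B'. After: A=4 B=0 C=0 D=0 ZF=1 PC=3
Step 4: PC=3 exec 'SUB A, 1'. After: A=3 B=0 C=0 D=0 ZF=0 PC=4
First time PC=4: B=0

0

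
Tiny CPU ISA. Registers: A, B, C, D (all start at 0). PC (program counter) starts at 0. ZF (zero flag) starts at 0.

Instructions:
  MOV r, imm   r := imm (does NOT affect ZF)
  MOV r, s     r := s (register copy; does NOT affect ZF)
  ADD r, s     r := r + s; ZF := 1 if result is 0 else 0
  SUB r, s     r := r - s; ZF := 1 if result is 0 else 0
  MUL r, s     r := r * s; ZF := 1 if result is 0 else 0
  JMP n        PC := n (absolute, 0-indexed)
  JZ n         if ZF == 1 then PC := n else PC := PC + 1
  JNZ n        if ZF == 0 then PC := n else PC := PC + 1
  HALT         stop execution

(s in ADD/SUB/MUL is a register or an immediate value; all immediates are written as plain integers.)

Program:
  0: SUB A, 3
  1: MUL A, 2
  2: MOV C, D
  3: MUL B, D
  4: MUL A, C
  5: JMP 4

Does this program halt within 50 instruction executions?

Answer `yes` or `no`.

Answer: no

Derivation:
Step 1: PC=0 exec 'SUB A, 3'. After: A=-3 B=0 C=0 D=0 ZF=0 PC=1
Step 2: PC=1 exec 'MUL A, 2'. After: A=-6 B=0 C=0 D=0 ZF=0 PC=2
Step 3: PC=2 exec 'MOV C, D'. After: A=-6 B=0 C=0 D=0 ZF=0 PC=3
Step 4: PC=3 exec 'MUL B, D'. After: A=-6 B=0 C=0 D=0 ZF=1 PC=4
Step 5: PC=4 exec 'MUL A, C'. After: A=0 B=0 C=0 D=0 ZF=1 PC=5
Step 6: PC=5 exec 'JMP 4'. After: A=0 B=0 C=0 D=0 ZF=1 PC=4
Step 7: PC=4 exec 'MUL A, C'. After: A=0 B=0 C=0 D=0 ZF=1 PC=5
State after step 7 equals state after step 5: the program is in a cycle of length 2 and will never halt.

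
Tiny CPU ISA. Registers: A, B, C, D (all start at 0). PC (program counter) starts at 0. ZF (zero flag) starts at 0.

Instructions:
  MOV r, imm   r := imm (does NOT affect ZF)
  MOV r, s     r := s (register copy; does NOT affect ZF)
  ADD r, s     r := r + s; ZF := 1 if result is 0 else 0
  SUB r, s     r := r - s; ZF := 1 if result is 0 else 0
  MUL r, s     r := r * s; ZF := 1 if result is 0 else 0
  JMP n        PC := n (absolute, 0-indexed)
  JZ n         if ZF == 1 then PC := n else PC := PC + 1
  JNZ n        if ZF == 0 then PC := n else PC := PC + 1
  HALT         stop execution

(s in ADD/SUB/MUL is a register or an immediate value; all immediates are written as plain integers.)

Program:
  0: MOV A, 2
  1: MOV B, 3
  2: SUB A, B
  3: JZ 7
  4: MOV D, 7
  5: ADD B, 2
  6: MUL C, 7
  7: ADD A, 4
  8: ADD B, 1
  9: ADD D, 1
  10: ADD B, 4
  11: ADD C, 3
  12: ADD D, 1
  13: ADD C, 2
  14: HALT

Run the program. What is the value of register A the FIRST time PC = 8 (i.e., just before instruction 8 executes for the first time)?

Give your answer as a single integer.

Step 1: PC=0 exec 'MOV A, 2'. After: A=2 B=0 C=0 D=0 ZF=0 PC=1
Step 2: PC=1 exec 'MOV B, 3'. After: A=2 B=3 C=0 D=0 ZF=0 PC=2
Step 3: PC=2 exec 'SUB A, B'. After: A=-1 B=3 C=0 D=0 ZF=0 PC=3
Step 4: PC=3 exec 'JZ 7'. After: A=-1 B=3 C=0 D=0 ZF=0 PC=4
Step 5: PC=4 exec 'MOV D, 7'. After: A=-1 B=3 C=0 D=7 ZF=0 PC=5
Step 6: PC=5 exec 'ADD B, 2'. After: A=-1 B=5 C=0 D=7 ZF=0 PC=6
Step 7: PC=6 exec 'MUL C, 7'. After: A=-1 B=5 C=0 D=7 ZF=1 PC=7
Step 8: PC=7 exec 'ADD A, 4'. After: A=3 B=5 C=0 D=7 ZF=0 PC=8
First time PC=8: A=3

3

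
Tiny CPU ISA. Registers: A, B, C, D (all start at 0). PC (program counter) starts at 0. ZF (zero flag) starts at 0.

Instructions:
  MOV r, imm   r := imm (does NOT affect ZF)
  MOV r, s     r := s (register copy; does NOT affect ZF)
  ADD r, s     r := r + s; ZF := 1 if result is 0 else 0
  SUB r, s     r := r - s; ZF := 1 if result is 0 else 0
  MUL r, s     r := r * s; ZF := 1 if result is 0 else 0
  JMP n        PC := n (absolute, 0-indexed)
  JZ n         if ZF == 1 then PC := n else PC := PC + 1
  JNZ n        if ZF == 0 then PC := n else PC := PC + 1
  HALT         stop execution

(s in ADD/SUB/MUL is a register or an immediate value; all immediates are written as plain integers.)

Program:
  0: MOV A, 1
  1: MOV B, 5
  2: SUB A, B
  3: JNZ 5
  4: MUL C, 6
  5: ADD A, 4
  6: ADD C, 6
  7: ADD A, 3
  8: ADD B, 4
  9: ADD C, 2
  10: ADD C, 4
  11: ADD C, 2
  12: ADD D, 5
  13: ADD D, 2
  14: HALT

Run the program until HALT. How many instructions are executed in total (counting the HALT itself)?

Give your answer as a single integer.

Answer: 14

Derivation:
Step 1: PC=0 exec 'MOV A, 1'. After: A=1 B=0 C=0 D=0 ZF=0 PC=1
Step 2: PC=1 exec 'MOV B, 5'. After: A=1 B=5 C=0 D=0 ZF=0 PC=2
Step 3: PC=2 exec 'SUB A, B'. After: A=-4 B=5 C=0 D=0 ZF=0 PC=3
Step 4: PC=3 exec 'JNZ 5'. After: A=-4 B=5 C=0 D=0 ZF=0 PC=5
Step 5: PC=5 exec 'ADD A, 4'. After: A=0 B=5 C=0 D=0 ZF=1 PC=6
Step 6: PC=6 exec 'ADD C, 6'. After: A=0 B=5 C=6 D=0 ZF=0 PC=7
Step 7: PC=7 exec 'ADD A, 3'. After: A=3 B=5 C=6 D=0 ZF=0 PC=8
Step 8: PC=8 exec 'ADD B, 4'. After: A=3 B=9 C=6 D=0 ZF=0 PC=9
Step 9: PC=9 exec 'ADD C, 2'. After: A=3 B=9 C=8 D=0 ZF=0 PC=10
Step 10: PC=10 exec 'ADD C, 4'. After: A=3 B=9 C=12 D=0 ZF=0 PC=11
Step 11: PC=11 exec 'ADD C, 2'. After: A=3 B=9 C=14 D=0 ZF=0 PC=12
Step 12: PC=12 exec 'ADD D, 5'. After: A=3 B=9 C=14 D=5 ZF=0 PC=13
Step 13: PC=13 exec 'ADD D, 2'. After: A=3 B=9 C=14 D=7 ZF=0 PC=14
Step 14: PC=14 exec 'HALT'. After: A=3 B=9 C=14 D=7 ZF=0 PC=14 HALTED
Total instructions executed: 14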